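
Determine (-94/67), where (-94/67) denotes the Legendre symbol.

Reduce the numerator: -94 ≡ 40 (mod 67), so (-94/67) = (40/67).
Factor out 2: 40 = 2^3·5. Since 67 ≡ 3 (mod 8), (2/67) = -1, and (2/67)^3 = -1. Now have -(5/67).
5 ≡ 1 (mod 4), so quadratic reciprocity gives (5/67) = (67/5). Reduce: 67 ≡ 2 (mod 5). Now have -(2/5).
Factor out 2: 2 = 2. Since 5 ≡ 5 (mod 8), (2/5) = -1. Now have (1/5).
(1/5) = 1. Collecting the sign factors: 1.

1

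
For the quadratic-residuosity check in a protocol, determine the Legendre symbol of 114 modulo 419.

Factor out 2: 114 = 2·57. Since 419 ≡ 3 (mod 8), (2/419) = -1. Now have -(57/419).
57 ≡ 1 (mod 4), so quadratic reciprocity gives (57/419) = (419/57). Reduce: 419 ≡ 20 (mod 57). Now have -(20/57).
Factor out 2: 20 = 2^2·5. Since 57 ≡ 1 (mod 8), (2/57) = +1, and (2/57)^2 = +1. Now have -(5/57).
5 ≡ 1 (mod 4), so quadratic reciprocity gives (5/57) = (57/5). Reduce: 57 ≡ 2 (mod 5). Now have -(2/5).
Factor out 2: 2 = 2. Since 5 ≡ 5 (mod 8), (2/5) = -1. Now have (1/5).
(1/5) = 1. Collecting the sign factors: 1.

1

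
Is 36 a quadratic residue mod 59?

yes

(36/59)
  = (9/59)    [59 ≡ 3 mod 8 ⇒ (2/59)^2 = +1]
  = (59/9)    [QR: 9 ≡ 1 mod 4, sign kept]
  = (5/9)    [59 ≡ 5 mod 9]
  = (9/5)    [QR: 5 ≡ 1 mod 4, sign kept]
  = (4/5)    [9 ≡ 4 mod 5]
  = (1/5)    [5 ≡ 5 mod 8 ⇒ (2/5)^2 = +1]
  = 1    [(1/5) = 1]
The Legendre symbol is 1, so x^2 ≡ 36 (mod 59) has solution.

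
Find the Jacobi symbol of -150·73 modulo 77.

1

By multiplicativity, (-150·73/77) = (-150/77)·(73/77).
First factor (-150/77):
Reduce the numerator: -150 ≡ 4 (mod 77), so (-150/77) = (4/77).
Factor out 2: 4 = 2^2. Since 77 ≡ 5 (mod 8), (2/77) = -1, and (2/77)^2 = +1. Now have (1/77).
(1/77) = 1. Collecting the sign factors: 1.
Second factor (73/77):
73 ≡ 1 (mod 4), so quadratic reciprocity gives (73/77) = (77/73). Reduce: 77 ≡ 4 (mod 73). Now have (4/73).
Factor out 2: 4 = 2^2. Since 73 ≡ 1 (mod 8), (2/73) = +1, and (2/73)^2 = +1. Now have (1/73).
(1/73) = 1. Collecting the sign factors: 1.
Product: (1)·(1) = 1.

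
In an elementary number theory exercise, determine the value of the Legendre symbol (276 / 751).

-1

(276 / 751)
  = (69 / 751)    [751 ≡ 7 mod 8 ⇒ (2 / 751)^2 = +1]
  = (751 / 69)    [QR: 69 ≡ 1 mod 4, sign kept]
  = (61 / 69)    [751 ≡ 61 mod 69]
  = (69 / 61)    [QR: 61 ≡ 1 mod 4, sign kept]
  = (8 / 61)    [69 ≡ 8 mod 61]
  = -(1 / 61)    [61 ≡ 5 mod 8 ⇒ (2 / 61)^3 = -1]
  = -1    [(1 / 61) = 1]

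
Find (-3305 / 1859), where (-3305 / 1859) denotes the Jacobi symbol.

(-3305 / 1859)
  = -(3305 / 1859)    [1859 ≡ 3 mod 4 ⇒ (-1 / 1859) = -1]
  = -(1446 / 1859)    [3305 ≡ 1446 mod 1859]
  = (723 / 1859)    [1859 ≡ 3 mod 8 ⇒ (2 / 1859) = -1]
  = -(1859 / 723)    [QR: both ≡ 3 mod 4, sign flips]
  = -(413 / 723)    [1859 ≡ 413 mod 723]
  = -(723 / 413)    [QR: 413 ≡ 1 mod 4, sign kept]
  = -(310 / 413)    [723 ≡ 310 mod 413]
  = (155 / 413)    [413 ≡ 5 mod 8 ⇒ (2 / 413) = -1]
  = (413 / 155)    [QR: 413 ≡ 1 mod 4, sign kept]
  = (103 / 155)    [413 ≡ 103 mod 155]
  = -(155 / 103)    [QR: both ≡ 3 mod 4, sign flips]
  = -(52 / 103)    [155 ≡ 52 mod 103]
  = -(13 / 103)    [103 ≡ 7 mod 8 ⇒ (2 / 103)^2 = +1]
  = -(103 / 13)    [QR: 13 ≡ 1 mod 4, sign kept]
  = -(12 / 13)    [103 ≡ 12 mod 13]
  = -(3 / 13)    [13 ≡ 5 mod 8 ⇒ (2 / 13)^2 = +1]
  = -(13 / 3)    [QR: 13 ≡ 1 mod 4, sign kept]
  = -(1 / 3)    [13 ≡ 1 mod 3]
  = -1    [(1 / 3) = 1]

-1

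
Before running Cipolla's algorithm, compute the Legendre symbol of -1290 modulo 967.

1

(-1290/967)
  = -(1290/967)    [967 ≡ 3 mod 4 ⇒ (-1/967) = -1]
  = -(323/967)    [1290 ≡ 323 mod 967]
  = (967/323)    [QR: both ≡ 3 mod 4, sign flips]
  = (321/323)    [967 ≡ 321 mod 323]
  = (323/321)    [QR: 321 ≡ 1 mod 4, sign kept]
  = (2/321)    [323 ≡ 2 mod 321]
  = (1/321)    [321 ≡ 1 mod 8 ⇒ (2/321) = +1]
  = 1    [(1/321) = 1]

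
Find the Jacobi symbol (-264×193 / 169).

1

By multiplicativity, (-264·193 / 169) = (-264 / 169)·(193 / 169).
First factor (-264 / 169):
Reduce the numerator: -264 ≡ 74 (mod 169), so (-264 / 169) = (74 / 169).
Factor out 2: 74 = 2·37. Since 169 ≡ 1 (mod 8), (2 / 169) = +1. Now have (37 / 169).
37 ≡ 1 (mod 4), so quadratic reciprocity gives (37 / 169) = (169 / 37). Reduce: 169 ≡ 21 (mod 37). Now have (21 / 37).
21 ≡ 1 (mod 4), so quadratic reciprocity gives (21 / 37) = (37 / 21). Reduce: 37 ≡ 16 (mod 21). Now have (16 / 21).
Factor out 2: 16 = 2^4. Since 21 ≡ 5 (mod 8), (2 / 21) = -1, and (2 / 21)^4 = +1. Now have (1 / 21).
(1 / 21) = 1. Collecting the sign factors: 1.
Second factor (193 / 169):
Reduce the numerator: 193 ≡ 24 (mod 169), so (193 / 169) = (24 / 169).
Factor out 2: 24 = 2^3·3. Since 169 ≡ 1 (mod 8), (2 / 169) = +1, and (2 / 169)^3 = +1. Now have (3 / 169).
169 ≡ 1 (mod 4), so quadratic reciprocity gives (3 / 169) = (169 / 3). Reduce: 169 ≡ 1 (mod 3). Now have (1 / 3).
(1 / 3) = 1. Collecting the sign factors: 1.
Product: (1)·(1) = 1.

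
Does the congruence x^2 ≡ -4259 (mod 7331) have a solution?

yes

(-4259/7331)
  = -(4259/7331)    [7331 ≡ 3 mod 4 ⇒ (-1/7331) = -1]
  = (7331/4259)    [QR: both ≡ 3 mod 4, sign flips]
  = (3072/4259)    [7331 ≡ 3072 mod 4259]
  = (3/4259)    [4259 ≡ 3 mod 8 ⇒ (2/4259)^10 = +1]
  = -(4259/3)    [QR: both ≡ 3 mod 4, sign flips]
  = -(2/3)    [4259 ≡ 2 mod 3]
  = (1/3)    [3 ≡ 3 mod 8 ⇒ (2/3) = -1]
  = 1    [(1/3) = 1]
(-4259/7331) = 1, and 7331 is prime, so -4259 is a quadratic residue mod 7331.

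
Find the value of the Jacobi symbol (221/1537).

(221/1537)
  = (1537/221)    [QR: 221 ≡ 1 mod 4, sign kept]
  = (211/221)    [1537 ≡ 211 mod 221]
  = (221/211)    [QR: 221 ≡ 1 mod 4, sign kept]
  = (10/211)    [221 ≡ 10 mod 211]
  = -(5/211)    [211 ≡ 3 mod 8 ⇒ (2/211) = -1]
  = -(211/5)    [QR: 5 ≡ 1 mod 4, sign kept]
  = -(1/5)    [211 ≡ 1 mod 5]
  = -1    [(1/5) = 1]

-1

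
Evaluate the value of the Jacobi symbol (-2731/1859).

-1

Pull out -1: (-2731/1859) = (-1/1859)·(2731/1859). Since 1859 ≡ 3 (mod 4), (-1/1859) = -1. Now have -(2731/1859).
Reduce the numerator: 2731 ≡ 872 (mod 1859), so (2731/1859) = (872/1859).
Factor out 2: 872 = 2^3·109. Since 1859 ≡ 3 (mod 8), (2/1859) = -1, and (2/1859)^3 = -1. Now have (109/1859).
109 ≡ 1 (mod 4), so quadratic reciprocity gives (109/1859) = (1859/109). Reduce: 1859 ≡ 6 (mod 109). Now have (6/109).
Factor out 2: 6 = 2·3. Since 109 ≡ 5 (mod 8), (2/109) = -1. Now have -(3/109).
109 ≡ 1 (mod 4), so quadratic reciprocity gives (3/109) = (109/3). Reduce: 109 ≡ 1 (mod 3). Now have -(1/3).
(1/3) = 1. Collecting the sign factors: -1.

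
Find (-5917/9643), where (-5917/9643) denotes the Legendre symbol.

Pull out -1: (-5917/9643) = (-1/9643)·(5917/9643). Since 9643 ≡ 3 (mod 4), (-1/9643) = -1. Now have -(5917/9643).
5917 ≡ 1 (mod 4), so quadratic reciprocity gives (5917/9643) = (9643/5917). Reduce: 9643 ≡ 3726 (mod 5917). Now have -(3726/5917).
Factor out 2: 3726 = 2·1863. Since 5917 ≡ 5 (mod 8), (2/5917) = -1. Now have (1863/5917).
5917 ≡ 1 (mod 4), so quadratic reciprocity gives (1863/5917) = (5917/1863). Reduce: 5917 ≡ 328 (mod 1863). Now have (328/1863).
Factor out 2: 328 = 2^3·41. Since 1863 ≡ 7 (mod 8), (2/1863) = +1, and (2/1863)^3 = +1. Now have (41/1863).
41 ≡ 1 (mod 4), so quadratic reciprocity gives (41/1863) = (1863/41). Reduce: 1863 ≡ 18 (mod 41). Now have (18/41).
Factor out 2: 18 = 2·9. Since 41 ≡ 1 (mod 8), (2/41) = +1. Now have (9/41).
9 ≡ 1 (mod 4), so quadratic reciprocity gives (9/41) = (41/9). Reduce: 41 ≡ 5 (mod 9). Now have (5/9).
5 ≡ 1 (mod 4), so quadratic reciprocity gives (5/9) = (9/5). Reduce: 9 ≡ 4 (mod 5). Now have (4/5).
Factor out 2: 4 = 2^2. Since 5 ≡ 5 (mod 8), (2/5) = -1, and (2/5)^2 = +1. Now have (1/5).
(1/5) = 1. Collecting the sign factors: 1.

1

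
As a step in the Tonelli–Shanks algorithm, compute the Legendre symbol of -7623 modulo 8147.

-1

(-7623 / 8147)
  = -(7623 / 8147)    [8147 ≡ 3 mod 4 ⇒ (-1 / 8147) = -1]
  = (8147 / 7623)    [QR: both ≡ 3 mod 4, sign flips]
  = (524 / 7623)    [8147 ≡ 524 mod 7623]
  = (131 / 7623)    [7623 ≡ 7 mod 8 ⇒ (2 / 7623)^2 = +1]
  = -(7623 / 131)    [QR: both ≡ 3 mod 4, sign flips]
  = -(25 / 131)    [7623 ≡ 25 mod 131]
  = -(131 / 25)    [QR: 25 ≡ 1 mod 4, sign kept]
  = -(6 / 25)    [131 ≡ 6 mod 25]
  = -(3 / 25)    [25 ≡ 1 mod 8 ⇒ (2 / 25) = +1]
  = -(25 / 3)    [QR: 25 ≡ 1 mod 4, sign kept]
  = -(1 / 3)    [25 ≡ 1 mod 3]
  = -1    [(1 / 3) = 1]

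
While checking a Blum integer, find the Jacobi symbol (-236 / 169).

(-236 / 169)
  = (102 / 169)    [-236 ≡ 102 mod 169]
  = (51 / 169)    [169 ≡ 1 mod 8 ⇒ (2 / 169) = +1]
  = (169 / 51)    [QR: 169 ≡ 1 mod 4, sign kept]
  = (16 / 51)    [169 ≡ 16 mod 51]
  = (1 / 51)    [51 ≡ 3 mod 8 ⇒ (2 / 51)^4 = +1]
  = 1    [(1 / 51) = 1]

1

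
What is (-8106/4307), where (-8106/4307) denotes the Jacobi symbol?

Reduce the numerator: -8106 ≡ 508 (mod 4307), so (-8106/4307) = (508/4307).
Factor out 2: 508 = 2^2·127. Since 4307 ≡ 3 (mod 8), (2/4307) = -1, and (2/4307)^2 = +1. Now have (127/4307).
Both 127 ≡ 3 and 4307 ≡ 3 (mod 4), so reciprocity gives (127/4307) = -(4307/127). Reduce: 4307 ≡ 116 (mod 127). Now have -(116/127).
Factor out 2: 116 = 2^2·29. Since 127 ≡ 7 (mod 8), (2/127) = +1, and (2/127)^2 = +1. Now have -(29/127).
29 ≡ 1 (mod 4), so quadratic reciprocity gives (29/127) = (127/29). Reduce: 127 ≡ 11 (mod 29). Now have -(11/29).
29 ≡ 1 (mod 4), so quadratic reciprocity gives (11/29) = (29/11). Reduce: 29 ≡ 7 (mod 11). Now have -(7/11).
Both 7 ≡ 3 and 11 ≡ 3 (mod 4), so reciprocity gives (7/11) = -(11/7). Reduce: 11 ≡ 4 (mod 7). Now have (4/7).
Factor out 2: 4 = 2^2. Since 7 ≡ 7 (mod 8), (2/7) = +1, and (2/7)^2 = +1. Now have (1/7).
(1/7) = 1. Collecting the sign factors: 1.

1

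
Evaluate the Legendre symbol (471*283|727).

1

By multiplicativity, (471·283|727) = (471|727)·(283|727).
First factor (471|727):
(471|727)
  = -(727|471)    [QR: both ≡ 3 mod 4, sign flips]
  = -(256|471)    [727 ≡ 256 mod 471]
  = -(1|471)    [471 ≡ 7 mod 8 ⇒ (2|471)^8 = +1]
  = -1    [(1|471) = 1]
Second factor (283|727):
(283|727)
  = -(727|283)    [QR: both ≡ 3 mod 4, sign flips]
  = -(161|283)    [727 ≡ 161 mod 283]
  = -(283|161)    [QR: 161 ≡ 1 mod 4, sign kept]
  = -(122|161)    [283 ≡ 122 mod 161]
  = -(61|161)    [161 ≡ 1 mod 8 ⇒ (2|161) = +1]
  = -(161|61)    [QR: 61 ≡ 1 mod 4, sign kept]
  = -(39|61)    [161 ≡ 39 mod 61]
  = -(61|39)    [QR: 61 ≡ 1 mod 4, sign kept]
  = -(22|39)    [61 ≡ 22 mod 39]
  = -(11|39)    [39 ≡ 7 mod 8 ⇒ (2|39) = +1]
  = (39|11)    [QR: both ≡ 3 mod 4, sign flips]
  = (6|11)    [39 ≡ 6 mod 11]
  = -(3|11)    [11 ≡ 3 mod 8 ⇒ (2|11) = -1]
  = (11|3)    [QR: both ≡ 3 mod 4, sign flips]
  = (2|3)    [11 ≡ 2 mod 3]
  = -(1|3)    [3 ≡ 3 mod 8 ⇒ (2|3) = -1]
  = -1    [(1|3) = 1]
Product: (-1)·(-1) = 1.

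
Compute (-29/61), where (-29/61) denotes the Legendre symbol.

Pull out -1: (-29/61) = (-1/61)·(29/61). Since 61 ≡ 1 (mod 4), (-1/61) = +1. Now have (29/61).
29 ≡ 1 (mod 4), so quadratic reciprocity gives (29/61) = (61/29). Reduce: 61 ≡ 3 (mod 29). Now have (3/29).
29 ≡ 1 (mod 4), so quadratic reciprocity gives (3/29) = (29/3). Reduce: 29 ≡ 2 (mod 3). Now have (2/3).
Factor out 2: 2 = 2. Since 3 ≡ 3 (mod 8), (2/3) = -1. Now have -(1/3).
(1/3) = 1. Collecting the sign factors: -1.

-1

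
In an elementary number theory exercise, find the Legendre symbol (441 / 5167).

1

(441 / 5167)
  = (5167 / 441)    [QR: 441 ≡ 1 mod 4, sign kept]
  = (316 / 441)    [5167 ≡ 316 mod 441]
  = (79 / 441)    [441 ≡ 1 mod 8 ⇒ (2 / 441)^2 = +1]
  = (441 / 79)    [QR: 441 ≡ 1 mod 4, sign kept]
  = (46 / 79)    [441 ≡ 46 mod 79]
  = (23 / 79)    [79 ≡ 7 mod 8 ⇒ (2 / 79) = +1]
  = -(79 / 23)    [QR: both ≡ 3 mod 4, sign flips]
  = -(10 / 23)    [79 ≡ 10 mod 23]
  = -(5 / 23)    [23 ≡ 7 mod 8 ⇒ (2 / 23) = +1]
  = -(23 / 5)    [QR: 5 ≡ 1 mod 4, sign kept]
  = -(3 / 5)    [23 ≡ 3 mod 5]
  = -(5 / 3)    [QR: 5 ≡ 1 mod 4, sign kept]
  = -(2 / 3)    [5 ≡ 2 mod 3]
  = (1 / 3)    [3 ≡ 3 mod 8 ⇒ (2 / 3) = -1]
  = 1    [(1 / 3) = 1]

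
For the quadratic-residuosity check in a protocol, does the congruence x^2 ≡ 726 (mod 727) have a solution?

Factor out 2: 726 = 2·363. Since 727 ≡ 7 (mod 8), (2/727) = +1. Now have (363/727).
Both 363 ≡ 3 and 727 ≡ 3 (mod 4), so reciprocity gives (363/727) = -(727/363). Reduce: 727 ≡ 1 (mod 363). Now have -(1/363).
(1/363) = 1. Collecting the sign factors: -1.
(726/727) = -1, and 727 is prime, so 726 is not a quadratic residue mod 727.

no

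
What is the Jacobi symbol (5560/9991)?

-1

(5560/9991)
  = (695/9991)    [9991 ≡ 7 mod 8 ⇒ (2/9991)^3 = +1]
  = -(9991/695)    [QR: both ≡ 3 mod 4, sign flips]
  = -(261/695)    [9991 ≡ 261 mod 695]
  = -(695/261)    [QR: 261 ≡ 1 mod 4, sign kept]
  = -(173/261)    [695 ≡ 173 mod 261]
  = -(261/173)    [QR: 173 ≡ 1 mod 4, sign kept]
  = -(88/173)    [261 ≡ 88 mod 173]
  = (11/173)    [173 ≡ 5 mod 8 ⇒ (2/173)^3 = -1]
  = (173/11)    [QR: 173 ≡ 1 mod 4, sign kept]
  = (8/11)    [173 ≡ 8 mod 11]
  = -(1/11)    [11 ≡ 3 mod 8 ⇒ (2/11)^3 = -1]
  = -1    [(1/11) = 1]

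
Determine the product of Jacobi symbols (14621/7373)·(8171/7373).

-1

By multiplicativity, (14621·8171/7373) = (14621/7373)·(8171/7373).
First factor (14621/7373):
Reduce the numerator: 14621 ≡ 7248 (mod 7373), so (14621/7373) = (7248/7373).
Factor out 2: 7248 = 2^4·453. Since 7373 ≡ 5 (mod 8), (2/7373) = -1, and (2/7373)^4 = +1. Now have (453/7373).
453 ≡ 1 (mod 4), so quadratic reciprocity gives (453/7373) = (7373/453). Reduce: 7373 ≡ 125 (mod 453). Now have (125/453).
125 ≡ 1 (mod 4), so quadratic reciprocity gives (125/453) = (453/125). Reduce: 453 ≡ 78 (mod 125). Now have (78/125).
Factor out 2: 78 = 2·39. Since 125 ≡ 5 (mod 8), (2/125) = -1. Now have -(39/125).
125 ≡ 1 (mod 4), so quadratic reciprocity gives (39/125) = (125/39). Reduce: 125 ≡ 8 (mod 39). Now have -(8/39).
Factor out 2: 8 = 2^3. Since 39 ≡ 7 (mod 8), (2/39) = +1, and (2/39)^3 = +1. Now have -(1/39).
(1/39) = 1. Collecting the sign factors: -1.
Second factor (8171/7373):
Reduce the numerator: 8171 ≡ 798 (mod 7373), so (8171/7373) = (798/7373).
Factor out 2: 798 = 2·399. Since 7373 ≡ 5 (mod 8), (2/7373) = -1. Now have -(399/7373).
7373 ≡ 1 (mod 4), so quadratic reciprocity gives (399/7373) = (7373/399). Reduce: 7373 ≡ 191 (mod 399). Now have -(191/399).
Both 191 ≡ 3 and 399 ≡ 3 (mod 4), so reciprocity gives (191/399) = -(399/191). Reduce: 399 ≡ 17 (mod 191). Now have (17/191).
17 ≡ 1 (mod 4), so quadratic reciprocity gives (17/191) = (191/17). Reduce: 191 ≡ 4 (mod 17). Now have (4/17).
Factor out 2: 4 = 2^2. Since 17 ≡ 1 (mod 8), (2/17) = +1, and (2/17)^2 = +1. Now have (1/17).
(1/17) = 1. Collecting the sign factors: 1.
Product: (-1)·(1) = -1.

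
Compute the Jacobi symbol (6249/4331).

(6249/4331)
  = (1918/4331)    [6249 ≡ 1918 mod 4331]
  = -(959/4331)    [4331 ≡ 3 mod 8 ⇒ (2/4331) = -1]
  = (4331/959)    [QR: both ≡ 3 mod 4, sign flips]
  = (495/959)    [4331 ≡ 495 mod 959]
  = -(959/495)    [QR: both ≡ 3 mod 4, sign flips]
  = -(464/495)    [959 ≡ 464 mod 495]
  = -(29/495)    [495 ≡ 7 mod 8 ⇒ (2/495)^4 = +1]
  = -(495/29)    [QR: 29 ≡ 1 mod 4, sign kept]
  = -(2/29)    [495 ≡ 2 mod 29]
  = (1/29)    [29 ≡ 5 mod 8 ⇒ (2/29) = -1]
  = 1    [(1/29) = 1]

1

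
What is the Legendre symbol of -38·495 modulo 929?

By multiplicativity, (-38·495|929) = (-38|929)·(495|929).
First factor (-38|929):
(-38|929)
  = (891|929)    [-38 ≡ 891 mod 929]
  = (929|891)    [QR: 929 ≡ 1 mod 4, sign kept]
  = (38|891)    [929 ≡ 38 mod 891]
  = -(19|891)    [891 ≡ 3 mod 8 ⇒ (2|891) = -1]
  = (891|19)    [QR: both ≡ 3 mod 4, sign flips]
  = (17|19)    [891 ≡ 17 mod 19]
  = (19|17)    [QR: 17 ≡ 1 mod 4, sign kept]
  = (2|17)    [19 ≡ 2 mod 17]
  = (1|17)    [17 ≡ 1 mod 8 ⇒ (2|17) = +1]
  = 1    [(1|17) = 1]
Second factor (495|929):
(495|929)
  = (929|495)    [QR: 929 ≡ 1 mod 4, sign kept]
  = (434|495)    [929 ≡ 434 mod 495]
  = (217|495)    [495 ≡ 7 mod 8 ⇒ (2|495) = +1]
  = (495|217)    [QR: 217 ≡ 1 mod 4, sign kept]
  = (61|217)    [495 ≡ 61 mod 217]
  = (217|61)    [QR: 61 ≡ 1 mod 4, sign kept]
  = (34|61)    [217 ≡ 34 mod 61]
  = -(17|61)    [61 ≡ 5 mod 8 ⇒ (2|61) = -1]
  = -(61|17)    [QR: 17 ≡ 1 mod 4, sign kept]
  = -(10|17)    [61 ≡ 10 mod 17]
  = -(5|17)    [17 ≡ 1 mod 8 ⇒ (2|17) = +1]
  = -(17|5)    [QR: 5 ≡ 1 mod 4, sign kept]
  = -(2|5)    [17 ≡ 2 mod 5]
  = (1|5)    [5 ≡ 5 mod 8 ⇒ (2|5) = -1]
  = 1    [(1|5) = 1]
Product: (1)·(1) = 1.

1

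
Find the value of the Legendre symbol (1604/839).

-1

(1604/839)
  = (765/839)    [1604 ≡ 765 mod 839]
  = (839/765)    [QR: 765 ≡ 1 mod 4, sign kept]
  = (74/765)    [839 ≡ 74 mod 765]
  = -(37/765)    [765 ≡ 5 mod 8 ⇒ (2/765) = -1]
  = -(765/37)    [QR: 37 ≡ 1 mod 4, sign kept]
  = -(25/37)    [765 ≡ 25 mod 37]
  = -(37/25)    [QR: 25 ≡ 1 mod 4, sign kept]
  = -(12/25)    [37 ≡ 12 mod 25]
  = -(3/25)    [25 ≡ 1 mod 8 ⇒ (2/25)^2 = +1]
  = -(25/3)    [QR: 25 ≡ 1 mod 4, sign kept]
  = -(1/3)    [25 ≡ 1 mod 3]
  = -1    [(1/3) = 1]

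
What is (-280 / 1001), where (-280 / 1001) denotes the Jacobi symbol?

0

Pull out -1: (-280 / 1001) = (-1 / 1001)·(280 / 1001). Since 1001 ≡ 1 (mod 4), (-1 / 1001) = +1. Now have (280 / 1001).
Factor out 2: 280 = 2^3·35. Since 1001 ≡ 1 (mod 8), (2 / 1001) = +1, and (2 / 1001)^3 = +1. Now have (35 / 1001).
1001 ≡ 1 (mod 4), so quadratic reciprocity gives (35 / 1001) = (1001 / 35). Reduce: 1001 ≡ 21 (mod 35). Now have (21 / 35).
21 ≡ 1 (mod 4), so quadratic reciprocity gives (21 / 35) = (35 / 21). Reduce: 35 ≡ 14 (mod 21). Now have (14 / 21).
Factor out 2: 14 = 2·7. Since 21 ≡ 5 (mod 8), (2 / 21) = -1. Now have -(7 / 21).
21 ≡ 1 (mod 4), so quadratic reciprocity gives (7 / 21) = (21 / 7). Reduce: 21 ≡ 0 (mod 7). Now have -(0 / 7).
The numerator is now 0 with denominator 7 > 1: the symbol is 0.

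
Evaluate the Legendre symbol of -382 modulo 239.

(-382/239)
  = (96/239)    [-382 ≡ 96 mod 239]
  = (3/239)    [239 ≡ 7 mod 8 ⇒ (2/239)^5 = +1]
  = -(239/3)    [QR: both ≡ 3 mod 4, sign flips]
  = -(2/3)    [239 ≡ 2 mod 3]
  = (1/3)    [3 ≡ 3 mod 8 ⇒ (2/3) = -1]
  = 1    [(1/3) = 1]

1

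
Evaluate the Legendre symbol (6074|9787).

(6074|9787)
  = -(3037|9787)    [9787 ≡ 3 mod 8 ⇒ (2|9787) = -1]
  = -(9787|3037)    [QR: 3037 ≡ 1 mod 4, sign kept]
  = -(676|3037)    [9787 ≡ 676 mod 3037]
  = -(169|3037)    [3037 ≡ 5 mod 8 ⇒ (2|3037)^2 = +1]
  = -(3037|169)    [QR: 169 ≡ 1 mod 4, sign kept]
  = -(164|169)    [3037 ≡ 164 mod 169]
  = -(41|169)    [169 ≡ 1 mod 8 ⇒ (2|169)^2 = +1]
  = -(169|41)    [QR: 41 ≡ 1 mod 4, sign kept]
  = -(5|41)    [169 ≡ 5 mod 41]
  = -(41|5)    [QR: 5 ≡ 1 mod 4, sign kept]
  = -(1|5)    [41 ≡ 1 mod 5]
  = -1    [(1|5) = 1]

-1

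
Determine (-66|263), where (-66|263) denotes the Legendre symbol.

Reduce the numerator: -66 ≡ 197 (mod 263), so (-66|263) = (197|263).
197 ≡ 1 (mod 4), so quadratic reciprocity gives (197|263) = (263|197). Reduce: 263 ≡ 66 (mod 197). Now have (66|197).
Factor out 2: 66 = 2·33. Since 197 ≡ 5 (mod 8), (2|197) = -1. Now have -(33|197).
33 ≡ 1 (mod 4), so quadratic reciprocity gives (33|197) = (197|33). Reduce: 197 ≡ 32 (mod 33). Now have -(32|33).
Factor out 2: 32 = 2^5. Since 33 ≡ 1 (mod 8), (2|33) = +1, and (2|33)^5 = +1. Now have -(1|33).
(1|33) = 1. Collecting the sign factors: -1.

-1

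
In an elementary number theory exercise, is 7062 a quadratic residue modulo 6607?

Reduce the numerator: 7062 ≡ 455 (mod 6607), so (7062|6607) = (455|6607).
Both 455 ≡ 3 and 6607 ≡ 3 (mod 4), so reciprocity gives (455|6607) = -(6607|455). Reduce: 6607 ≡ 237 (mod 455). Now have -(237|455).
237 ≡ 1 (mod 4), so quadratic reciprocity gives (237|455) = (455|237). Reduce: 455 ≡ 218 (mod 237). Now have -(218|237).
Factor out 2: 218 = 2·109. Since 237 ≡ 5 (mod 8), (2|237) = -1. Now have (109|237).
109 ≡ 1 (mod 4), so quadratic reciprocity gives (109|237) = (237|109). Reduce: 237 ≡ 19 (mod 109). Now have (19|109).
109 ≡ 1 (mod 4), so quadratic reciprocity gives (19|109) = (109|19). Reduce: 109 ≡ 14 (mod 19). Now have (14|19).
Factor out 2: 14 = 2·7. Since 19 ≡ 3 (mod 8), (2|19) = -1. Now have -(7|19).
Both 7 ≡ 3 and 19 ≡ 3 (mod 4), so reciprocity gives (7|19) = -(19|7). Reduce: 19 ≡ 5 (mod 7). Now have (5|7).
5 ≡ 1 (mod 4), so quadratic reciprocity gives (5|7) = (7|5). Reduce: 7 ≡ 2 (mod 5). Now have (2|5).
Factor out 2: 2 = 2. Since 5 ≡ 5 (mod 8), (2|5) = -1. Now have -(1|5).
(1|5) = 1. Collecting the sign factors: -1.
(7062|6607) = -1, and 6607 is prime, so 7062 is not a quadratic residue mod 6607.

no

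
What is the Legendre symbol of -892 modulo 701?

1

Reduce the numerator: -892 ≡ 510 (mod 701), so (-892 / 701) = (510 / 701).
Factor out 2: 510 = 2·255. Since 701 ≡ 5 (mod 8), (2 / 701) = -1. Now have -(255 / 701).
701 ≡ 1 (mod 4), so quadratic reciprocity gives (255 / 701) = (701 / 255). Reduce: 701 ≡ 191 (mod 255). Now have -(191 / 255).
Both 191 ≡ 3 and 255 ≡ 3 (mod 4), so reciprocity gives (191 / 255) = -(255 / 191). Reduce: 255 ≡ 64 (mod 191). Now have (64 / 191).
Factor out 2: 64 = 2^6. Since 191 ≡ 7 (mod 8), (2 / 191) = +1, and (2 / 191)^6 = +1. Now have (1 / 191).
(1 / 191) = 1. Collecting the sign factors: 1.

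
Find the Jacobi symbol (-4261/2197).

1

(-4261/2197)
  = (133/2197)    [-4261 ≡ 133 mod 2197]
  = (2197/133)    [QR: 133 ≡ 1 mod 4, sign kept]
  = (69/133)    [2197 ≡ 69 mod 133]
  = (133/69)    [QR: 69 ≡ 1 mod 4, sign kept]
  = (64/69)    [133 ≡ 64 mod 69]
  = (1/69)    [69 ≡ 5 mod 8 ⇒ (2/69)^6 = +1]
  = 1    [(1/69) = 1]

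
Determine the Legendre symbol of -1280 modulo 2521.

1

(-1280 / 2521)
  = (1280 / 2521)    [2521 ≡ 1 mod 4 ⇒ (-1 / 2521) = +1]
  = (5 / 2521)    [2521 ≡ 1 mod 8 ⇒ (2 / 2521)^8 = +1]
  = (2521 / 5)    [QR: 5 ≡ 1 mod 4, sign kept]
  = (1 / 5)    [2521 ≡ 1 mod 5]
  = 1    [(1 / 5) = 1]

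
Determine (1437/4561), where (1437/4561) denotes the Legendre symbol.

1

1437 ≡ 1 (mod 4), so quadratic reciprocity gives (1437/4561) = (4561/1437). Reduce: 4561 ≡ 250 (mod 1437). Now have (250/1437).
Factor out 2: 250 = 2·125. Since 1437 ≡ 5 (mod 8), (2/1437) = -1. Now have -(125/1437).
125 ≡ 1 (mod 4), so quadratic reciprocity gives (125/1437) = (1437/125). Reduce: 1437 ≡ 62 (mod 125). Now have -(62/125).
Factor out 2: 62 = 2·31. Since 125 ≡ 5 (mod 8), (2/125) = -1. Now have (31/125).
125 ≡ 1 (mod 4), so quadratic reciprocity gives (31/125) = (125/31). Reduce: 125 ≡ 1 (mod 31). Now have (1/31).
(1/31) = 1. Collecting the sign factors: 1.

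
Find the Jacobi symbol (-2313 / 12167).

(-2313 / 12167)
  = -(2313 / 12167)    [12167 ≡ 3 mod 4 ⇒ (-1 / 12167) = -1]
  = -(12167 / 2313)    [QR: 2313 ≡ 1 mod 4, sign kept]
  = -(602 / 2313)    [12167 ≡ 602 mod 2313]
  = -(301 / 2313)    [2313 ≡ 1 mod 8 ⇒ (2 / 2313) = +1]
  = -(2313 / 301)    [QR: 301 ≡ 1 mod 4, sign kept]
  = -(206 / 301)    [2313 ≡ 206 mod 301]
  = (103 / 301)    [301 ≡ 5 mod 8 ⇒ (2 / 301) = -1]
  = (301 / 103)    [QR: 301 ≡ 1 mod 4, sign kept]
  = (95 / 103)    [301 ≡ 95 mod 103]
  = -(103 / 95)    [QR: both ≡ 3 mod 4, sign flips]
  = -(8 / 95)    [103 ≡ 8 mod 95]
  = -(1 / 95)    [95 ≡ 7 mod 8 ⇒ (2 / 95)^3 = +1]
  = -1    [(1 / 95) = 1]

-1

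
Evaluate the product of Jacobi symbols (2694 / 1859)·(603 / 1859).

-1

By multiplicativity, (2694·603 / 1859) = (2694 / 1859)·(603 / 1859).
First factor (2694 / 1859):
(2694 / 1859)
  = (835 / 1859)    [2694 ≡ 835 mod 1859]
  = -(1859 / 835)    [QR: both ≡ 3 mod 4, sign flips]
  = -(189 / 835)    [1859 ≡ 189 mod 835]
  = -(835 / 189)    [QR: 189 ≡ 1 mod 4, sign kept]
  = -(79 / 189)    [835 ≡ 79 mod 189]
  = -(189 / 79)    [QR: 189 ≡ 1 mod 4, sign kept]
  = -(31 / 79)    [189 ≡ 31 mod 79]
  = (79 / 31)    [QR: both ≡ 3 mod 4, sign flips]
  = (17 / 31)    [79 ≡ 17 mod 31]
  = (31 / 17)    [QR: 17 ≡ 1 mod 4, sign kept]
  = (14 / 17)    [31 ≡ 14 mod 17]
  = (7 / 17)    [17 ≡ 1 mod 8 ⇒ (2 / 17) = +1]
  = (17 / 7)    [QR: 17 ≡ 1 mod 4, sign kept]
  = (3 / 7)    [17 ≡ 3 mod 7]
  = -(7 / 3)    [QR: both ≡ 3 mod 4, sign flips]
  = -(1 / 3)    [7 ≡ 1 mod 3]
  = -1    [(1 / 3) = 1]
Second factor (603 / 1859):
(603 / 1859)
  = -(1859 / 603)    [QR: both ≡ 3 mod 4, sign flips]
  = -(50 / 603)    [1859 ≡ 50 mod 603]
  = (25 / 603)    [603 ≡ 3 mod 8 ⇒ (2 / 603) = -1]
  = (603 / 25)    [QR: 25 ≡ 1 mod 4, sign kept]
  = (3 / 25)    [603 ≡ 3 mod 25]
  = (25 / 3)    [QR: 25 ≡ 1 mod 4, sign kept]
  = (1 / 3)    [25 ≡ 1 mod 3]
  = 1    [(1 / 3) = 1]
Product: (-1)·(1) = -1.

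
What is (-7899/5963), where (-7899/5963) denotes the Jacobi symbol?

(-7899/5963)
  = -(7899/5963)    [5963 ≡ 3 mod 4 ⇒ (-1/5963) = -1]
  = -(1936/5963)    [7899 ≡ 1936 mod 5963]
  = -(121/5963)    [5963 ≡ 3 mod 8 ⇒ (2/5963)^4 = +1]
  = -(5963/121)    [QR: 121 ≡ 1 mod 4, sign kept]
  = -(34/121)    [5963 ≡ 34 mod 121]
  = -(17/121)    [121 ≡ 1 mod 8 ⇒ (2/121) = +1]
  = -(121/17)    [QR: 17 ≡ 1 mod 4, sign kept]
  = -(2/17)    [121 ≡ 2 mod 17]
  = -(1/17)    [17 ≡ 1 mod 8 ⇒ (2/17) = +1]
  = -1    [(1/17) = 1]

-1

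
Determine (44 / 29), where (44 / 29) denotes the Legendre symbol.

-1

(44 / 29)
  = (15 / 29)    [44 ≡ 15 mod 29]
  = (29 / 15)    [QR: 29 ≡ 1 mod 4, sign kept]
  = (14 / 15)    [29 ≡ 14 mod 15]
  = (7 / 15)    [15 ≡ 7 mod 8 ⇒ (2 / 15) = +1]
  = -(15 / 7)    [QR: both ≡ 3 mod 4, sign flips]
  = -(1 / 7)    [15 ≡ 1 mod 7]
  = -1    [(1 / 7) = 1]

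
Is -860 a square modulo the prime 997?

yes

Reduce the numerator: -860 ≡ 137 (mod 997), so (-860|997) = (137|997).
137 ≡ 1 (mod 4), so quadratic reciprocity gives (137|997) = (997|137). Reduce: 997 ≡ 38 (mod 137). Now have (38|137).
Factor out 2: 38 = 2·19. Since 137 ≡ 1 (mod 8), (2|137) = +1. Now have (19|137).
137 ≡ 1 (mod 4), so quadratic reciprocity gives (19|137) = (137|19). Reduce: 137 ≡ 4 (mod 19). Now have (4|19).
Factor out 2: 4 = 2^2. Since 19 ≡ 3 (mod 8), (2|19) = -1, and (2|19)^2 = +1. Now have (1|19).
(1|19) = 1. Collecting the sign factors: 1.
The Legendre symbol is 1, so x^2 ≡ -860 (mod 997) has solution.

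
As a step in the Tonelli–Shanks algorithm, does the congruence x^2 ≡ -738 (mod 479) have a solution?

Reduce the numerator: -738 ≡ 220 (mod 479), so (-738/479) = (220/479).
Factor out 2: 220 = 2^2·55. Since 479 ≡ 7 (mod 8), (2/479) = +1, and (2/479)^2 = +1. Now have (55/479).
Both 55 ≡ 3 and 479 ≡ 3 (mod 4), so reciprocity gives (55/479) = -(479/55). Reduce: 479 ≡ 39 (mod 55). Now have -(39/55).
Both 39 ≡ 3 and 55 ≡ 3 (mod 4), so reciprocity gives (39/55) = -(55/39). Reduce: 55 ≡ 16 (mod 39). Now have (16/39).
Factor out 2: 16 = 2^4. Since 39 ≡ 7 (mod 8), (2/39) = +1, and (2/39)^4 = +1. Now have (1/39).
(1/39) = 1. Collecting the sign factors: 1.
(-738/479) = 1, and 479 is prime, so -738 is a quadratic residue mod 479.

yes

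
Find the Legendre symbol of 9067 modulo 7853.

1

(9067 / 7853)
  = (1214 / 7853)    [9067 ≡ 1214 mod 7853]
  = -(607 / 7853)    [7853 ≡ 5 mod 8 ⇒ (2 / 7853) = -1]
  = -(7853 / 607)    [QR: 7853 ≡ 1 mod 4, sign kept]
  = -(569 / 607)    [7853 ≡ 569 mod 607]
  = -(607 / 569)    [QR: 569 ≡ 1 mod 4, sign kept]
  = -(38 / 569)    [607 ≡ 38 mod 569]
  = -(19 / 569)    [569 ≡ 1 mod 8 ⇒ (2 / 569) = +1]
  = -(569 / 19)    [QR: 569 ≡ 1 mod 4, sign kept]
  = -(18 / 19)    [569 ≡ 18 mod 19]
  = (9 / 19)    [19 ≡ 3 mod 8 ⇒ (2 / 19) = -1]
  = (19 / 9)    [QR: 9 ≡ 1 mod 4, sign kept]
  = (1 / 9)    [19 ≡ 1 mod 9]
  = 1    [(1 / 9) = 1]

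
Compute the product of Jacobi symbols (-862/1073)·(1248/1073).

-1

By multiplicativity, (-862·1248/1073) = (-862/1073)·(1248/1073).
First factor (-862/1073):
Reduce the numerator: -862 ≡ 211 (mod 1073), so (-862/1073) = (211/1073).
1073 ≡ 1 (mod 4), so quadratic reciprocity gives (211/1073) = (1073/211). Reduce: 1073 ≡ 18 (mod 211). Now have (18/211).
Factor out 2: 18 = 2·9. Since 211 ≡ 3 (mod 8), (2/211) = -1. Now have -(9/211).
9 ≡ 1 (mod 4), so quadratic reciprocity gives (9/211) = (211/9). Reduce: 211 ≡ 4 (mod 9). Now have -(4/9).
Factor out 2: 4 = 2^2. Since 9 ≡ 1 (mod 8), (2/9) = +1, and (2/9)^2 = +1. Now have -(1/9).
(1/9) = 1. Collecting the sign factors: -1.
Second factor (1248/1073):
Reduce the numerator: 1248 ≡ 175 (mod 1073), so (1248/1073) = (175/1073).
1073 ≡ 1 (mod 4), so quadratic reciprocity gives (175/1073) = (1073/175). Reduce: 1073 ≡ 23 (mod 175). Now have (23/175).
Both 23 ≡ 3 and 175 ≡ 3 (mod 4), so reciprocity gives (23/175) = -(175/23). Reduce: 175 ≡ 14 (mod 23). Now have -(14/23).
Factor out 2: 14 = 2·7. Since 23 ≡ 7 (mod 8), (2/23) = +1. Now have -(7/23).
Both 7 ≡ 3 and 23 ≡ 3 (mod 4), so reciprocity gives (7/23) = -(23/7). Reduce: 23 ≡ 2 (mod 7). Now have (2/7).
Factor out 2: 2 = 2. Since 7 ≡ 7 (mod 8), (2/7) = +1. Now have (1/7).
(1/7) = 1. Collecting the sign factors: 1.
Product: (-1)·(1) = -1.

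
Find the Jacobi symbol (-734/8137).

1

Reduce the numerator: -734 ≡ 7403 (mod 8137), so (-734/8137) = (7403/8137).
8137 ≡ 1 (mod 4), so quadratic reciprocity gives (7403/8137) = (8137/7403). Reduce: 8137 ≡ 734 (mod 7403). Now have (734/7403).
Factor out 2: 734 = 2·367. Since 7403 ≡ 3 (mod 8), (2/7403) = -1. Now have -(367/7403).
Both 367 ≡ 3 and 7403 ≡ 3 (mod 4), so reciprocity gives (367/7403) = -(7403/367). Reduce: 7403 ≡ 63 (mod 367). Now have (63/367).
Both 63 ≡ 3 and 367 ≡ 3 (mod 4), so reciprocity gives (63/367) = -(367/63). Reduce: 367 ≡ 52 (mod 63). Now have -(52/63).
Factor out 2: 52 = 2^2·13. Since 63 ≡ 7 (mod 8), (2/63) = +1, and (2/63)^2 = +1. Now have -(13/63).
13 ≡ 1 (mod 4), so quadratic reciprocity gives (13/63) = (63/13). Reduce: 63 ≡ 11 (mod 13). Now have -(11/13).
13 ≡ 1 (mod 4), so quadratic reciprocity gives (11/13) = (13/11). Reduce: 13 ≡ 2 (mod 11). Now have -(2/11).
Factor out 2: 2 = 2. Since 11 ≡ 3 (mod 8), (2/11) = -1. Now have (1/11).
(1/11) = 1. Collecting the sign factors: 1.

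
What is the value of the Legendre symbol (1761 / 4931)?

(1761 / 4931)
  = (4931 / 1761)    [QR: 1761 ≡ 1 mod 4, sign kept]
  = (1409 / 1761)    [4931 ≡ 1409 mod 1761]
  = (1761 / 1409)    [QR: 1409 ≡ 1 mod 4, sign kept]
  = (352 / 1409)    [1761 ≡ 352 mod 1409]
  = (11 / 1409)    [1409 ≡ 1 mod 8 ⇒ (2 / 1409)^5 = +1]
  = (1409 / 11)    [QR: 1409 ≡ 1 mod 4, sign kept]
  = (1 / 11)    [1409 ≡ 1 mod 11]
  = 1    [(1 / 11) = 1]

1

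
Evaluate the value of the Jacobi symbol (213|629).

1

(213|629)
  = (629|213)    [QR: 213 ≡ 1 mod 4, sign kept]
  = (203|213)    [629 ≡ 203 mod 213]
  = (213|203)    [QR: 213 ≡ 1 mod 4, sign kept]
  = (10|203)    [213 ≡ 10 mod 203]
  = -(5|203)    [203 ≡ 3 mod 8 ⇒ (2|203) = -1]
  = -(203|5)    [QR: 5 ≡ 1 mod 4, sign kept]
  = -(3|5)    [203 ≡ 3 mod 5]
  = -(5|3)    [QR: 5 ≡ 1 mod 4, sign kept]
  = -(2|3)    [5 ≡ 2 mod 3]
  = (1|3)    [3 ≡ 3 mod 8 ⇒ (2|3) = -1]
  = 1    [(1|3) = 1]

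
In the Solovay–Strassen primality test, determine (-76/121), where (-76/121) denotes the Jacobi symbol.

Reduce the numerator: -76 ≡ 45 (mod 121), so (-76/121) = (45/121).
45 ≡ 1 (mod 4), so quadratic reciprocity gives (45/121) = (121/45). Reduce: 121 ≡ 31 (mod 45). Now have (31/45).
45 ≡ 1 (mod 4), so quadratic reciprocity gives (31/45) = (45/31). Reduce: 45 ≡ 14 (mod 31). Now have (14/31).
Factor out 2: 14 = 2·7. Since 31 ≡ 7 (mod 8), (2/31) = +1. Now have (7/31).
Both 7 ≡ 3 and 31 ≡ 3 (mod 4), so reciprocity gives (7/31) = -(31/7). Reduce: 31 ≡ 3 (mod 7). Now have -(3/7).
Both 3 ≡ 3 and 7 ≡ 3 (mod 4), so reciprocity gives (3/7) = -(7/3). Reduce: 7 ≡ 1 (mod 3). Now have (1/3).
(1/3) = 1. Collecting the sign factors: 1.

1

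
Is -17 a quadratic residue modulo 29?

no

(-17/29)
  = (12/29)    [-17 ≡ 12 mod 29]
  = (3/29)    [29 ≡ 5 mod 8 ⇒ (2/29)^2 = +1]
  = (29/3)    [QR: 29 ≡ 1 mod 4, sign kept]
  = (2/3)    [29 ≡ 2 mod 3]
  = -(1/3)    [3 ≡ 3 mod 8 ⇒ (2/3) = -1]
  = -1    [(1/3) = 1]
The Legendre symbol is -1, so x^2 ≡ -17 (mod 29) has no solution.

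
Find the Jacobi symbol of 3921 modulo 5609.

3921 ≡ 1 (mod 4), so quadratic reciprocity gives (3921 / 5609) = (5609 / 3921). Reduce: 5609 ≡ 1688 (mod 3921). Now have (1688 / 3921).
Factor out 2: 1688 = 2^3·211. Since 3921 ≡ 1 (mod 8), (2 / 3921) = +1, and (2 / 3921)^3 = +1. Now have (211 / 3921).
3921 ≡ 1 (mod 4), so quadratic reciprocity gives (211 / 3921) = (3921 / 211). Reduce: 3921 ≡ 123 (mod 211). Now have (123 / 211).
Both 123 ≡ 3 and 211 ≡ 3 (mod 4), so reciprocity gives (123 / 211) = -(211 / 123). Reduce: 211 ≡ 88 (mod 123). Now have -(88 / 123).
Factor out 2: 88 = 2^3·11. Since 123 ≡ 3 (mod 8), (2 / 123) = -1, and (2 / 123)^3 = -1. Now have (11 / 123).
Both 11 ≡ 3 and 123 ≡ 3 (mod 4), so reciprocity gives (11 / 123) = -(123 / 11). Reduce: 123 ≡ 2 (mod 11). Now have -(2 / 11).
Factor out 2: 2 = 2. Since 11 ≡ 3 (mod 8), (2 / 11) = -1. Now have (1 / 11).
(1 / 11) = 1. Collecting the sign factors: 1.

1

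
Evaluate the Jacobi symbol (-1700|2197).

Reduce the numerator: -1700 ≡ 497 (mod 2197), so (-1700|2197) = (497|2197).
497 ≡ 1 (mod 4), so quadratic reciprocity gives (497|2197) = (2197|497). Reduce: 2197 ≡ 209 (mod 497). Now have (209|497).
209 ≡ 1 (mod 4), so quadratic reciprocity gives (209|497) = (497|209). Reduce: 497 ≡ 79 (mod 209). Now have (79|209).
209 ≡ 1 (mod 4), so quadratic reciprocity gives (79|209) = (209|79). Reduce: 209 ≡ 51 (mod 79). Now have (51|79).
Both 51 ≡ 3 and 79 ≡ 3 (mod 4), so reciprocity gives (51|79) = -(79|51). Reduce: 79 ≡ 28 (mod 51). Now have -(28|51).
Factor out 2: 28 = 2^2·7. Since 51 ≡ 3 (mod 8), (2|51) = -1, and (2|51)^2 = +1. Now have -(7|51).
Both 7 ≡ 3 and 51 ≡ 3 (mod 4), so reciprocity gives (7|51) = -(51|7). Reduce: 51 ≡ 2 (mod 7). Now have (2|7).
Factor out 2: 2 = 2. Since 7 ≡ 7 (mod 8), (2|7) = +1. Now have (1|7).
(1|7) = 1. Collecting the sign factors: 1.

1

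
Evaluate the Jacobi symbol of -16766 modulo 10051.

1

(-16766/10051)
  = -(16766/10051)    [10051 ≡ 3 mod 4 ⇒ (-1/10051) = -1]
  = -(6715/10051)    [16766 ≡ 6715 mod 10051]
  = (10051/6715)    [QR: both ≡ 3 mod 4, sign flips]
  = (3336/6715)    [10051 ≡ 3336 mod 6715]
  = -(417/6715)    [6715 ≡ 3 mod 8 ⇒ (2/6715)^3 = -1]
  = -(6715/417)    [QR: 417 ≡ 1 mod 4, sign kept]
  = -(43/417)    [6715 ≡ 43 mod 417]
  = -(417/43)    [QR: 417 ≡ 1 mod 4, sign kept]
  = -(30/43)    [417 ≡ 30 mod 43]
  = (15/43)    [43 ≡ 3 mod 8 ⇒ (2/43) = -1]
  = -(43/15)    [QR: both ≡ 3 mod 4, sign flips]
  = -(13/15)    [43 ≡ 13 mod 15]
  = -(15/13)    [QR: 13 ≡ 1 mod 4, sign kept]
  = -(2/13)    [15 ≡ 2 mod 13]
  = (1/13)    [13 ≡ 5 mod 8 ⇒ (2/13) = -1]
  = 1    [(1/13) = 1]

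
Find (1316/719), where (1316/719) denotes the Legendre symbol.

Reduce the numerator: 1316 ≡ 597 (mod 719), so (1316/719) = (597/719).
597 ≡ 1 (mod 4), so quadratic reciprocity gives (597/719) = (719/597). Reduce: 719 ≡ 122 (mod 597). Now have (122/597).
Factor out 2: 122 = 2·61. Since 597 ≡ 5 (mod 8), (2/597) = -1. Now have -(61/597).
61 ≡ 1 (mod 4), so quadratic reciprocity gives (61/597) = (597/61). Reduce: 597 ≡ 48 (mod 61). Now have -(48/61).
Factor out 2: 48 = 2^4·3. Since 61 ≡ 5 (mod 8), (2/61) = -1, and (2/61)^4 = +1. Now have -(3/61).
61 ≡ 1 (mod 4), so quadratic reciprocity gives (3/61) = (61/3). Reduce: 61 ≡ 1 (mod 3). Now have -(1/3).
(1/3) = 1. Collecting the sign factors: -1.

-1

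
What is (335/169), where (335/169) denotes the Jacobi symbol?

(335/169)
  = (166/169)    [335 ≡ 166 mod 169]
  = (83/169)    [169 ≡ 1 mod 8 ⇒ (2/169) = +1]
  = (169/83)    [QR: 169 ≡ 1 mod 4, sign kept]
  = (3/83)    [169 ≡ 3 mod 83]
  = -(83/3)    [QR: both ≡ 3 mod 4, sign flips]
  = -(2/3)    [83 ≡ 2 mod 3]
  = (1/3)    [3 ≡ 3 mod 8 ⇒ (2/3) = -1]
  = 1    [(1/3) = 1]

1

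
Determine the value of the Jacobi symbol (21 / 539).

0

(21 / 539)
  = (539 / 21)    [QR: 21 ≡ 1 mod 4, sign kept]
  = (14 / 21)    [539 ≡ 14 mod 21]
  = -(7 / 21)    [21 ≡ 5 mod 8 ⇒ (2 / 21) = -1]
  = -(21 / 7)    [QR: 21 ≡ 1 mod 4, sign kept]
  = -(0 / 7)    [21 ≡ 0 mod 7]
  = 0    [numerator 0, gcd > 1]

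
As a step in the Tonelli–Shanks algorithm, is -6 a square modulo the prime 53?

(-6/53)
  = (47/53)    [-6 ≡ 47 mod 53]
  = (53/47)    [QR: 53 ≡ 1 mod 4, sign kept]
  = (6/47)    [53 ≡ 6 mod 47]
  = (3/47)    [47 ≡ 7 mod 8 ⇒ (2/47) = +1]
  = -(47/3)    [QR: both ≡ 3 mod 4, sign flips]
  = -(2/3)    [47 ≡ 2 mod 3]
  = (1/3)    [3 ≡ 3 mod 8 ⇒ (2/3) = -1]
  = 1    [(1/3) = 1]
The Legendre symbol is 1, so x^2 ≡ -6 (mod 53) has solution.

yes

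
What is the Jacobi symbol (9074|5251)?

Reduce the numerator: 9074 ≡ 3823 (mod 5251), so (9074|5251) = (3823|5251).
Both 3823 ≡ 3 and 5251 ≡ 3 (mod 4), so reciprocity gives (3823|5251) = -(5251|3823). Reduce: 5251 ≡ 1428 (mod 3823). Now have -(1428|3823).
Factor out 2: 1428 = 2^2·357. Since 3823 ≡ 7 (mod 8), (2|3823) = +1, and (2|3823)^2 = +1. Now have -(357|3823).
357 ≡ 1 (mod 4), so quadratic reciprocity gives (357|3823) = (3823|357). Reduce: 3823 ≡ 253 (mod 357). Now have -(253|357).
253 ≡ 1 (mod 4), so quadratic reciprocity gives (253|357) = (357|253). Reduce: 357 ≡ 104 (mod 253). Now have -(104|253).
Factor out 2: 104 = 2^3·13. Since 253 ≡ 5 (mod 8), (2|253) = -1, and (2|253)^3 = -1. Now have (13|253).
13 ≡ 1 (mod 4), so quadratic reciprocity gives (13|253) = (253|13). Reduce: 253 ≡ 6 (mod 13). Now have (6|13).
Factor out 2: 6 = 2·3. Since 13 ≡ 5 (mod 8), (2|13) = -1. Now have -(3|13).
13 ≡ 1 (mod 4), so quadratic reciprocity gives (3|13) = (13|3). Reduce: 13 ≡ 1 (mod 3). Now have -(1|3).
(1|3) = 1. Collecting the sign factors: -1.

-1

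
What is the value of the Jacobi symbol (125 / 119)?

1

Reduce the numerator: 125 ≡ 6 (mod 119), so (125 / 119) = (6 / 119).
Factor out 2: 6 = 2·3. Since 119 ≡ 7 (mod 8), (2 / 119) = +1. Now have (3 / 119).
Both 3 ≡ 3 and 119 ≡ 3 (mod 4), so reciprocity gives (3 / 119) = -(119 / 3). Reduce: 119 ≡ 2 (mod 3). Now have -(2 / 3).
Factor out 2: 2 = 2. Since 3 ≡ 3 (mod 8), (2 / 3) = -1. Now have (1 / 3).
(1 / 3) = 1. Collecting the sign factors: 1.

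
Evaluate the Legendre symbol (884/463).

Reduce the numerator: 884 ≡ 421 (mod 463), so (884/463) = (421/463).
421 ≡ 1 (mod 4), so quadratic reciprocity gives (421/463) = (463/421). Reduce: 463 ≡ 42 (mod 421). Now have (42/421).
Factor out 2: 42 = 2·21. Since 421 ≡ 5 (mod 8), (2/421) = -1. Now have -(21/421).
21 ≡ 1 (mod 4), so quadratic reciprocity gives (21/421) = (421/21). Reduce: 421 ≡ 1 (mod 21). Now have -(1/21).
(1/21) = 1. Collecting the sign factors: -1.

-1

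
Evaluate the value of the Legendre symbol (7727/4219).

1

(7727/4219)
  = (3508/4219)    [7727 ≡ 3508 mod 4219]
  = (877/4219)    [4219 ≡ 3 mod 8 ⇒ (2/4219)^2 = +1]
  = (4219/877)    [QR: 877 ≡ 1 mod 4, sign kept]
  = (711/877)    [4219 ≡ 711 mod 877]
  = (877/711)    [QR: 877 ≡ 1 mod 4, sign kept]
  = (166/711)    [877 ≡ 166 mod 711]
  = (83/711)    [711 ≡ 7 mod 8 ⇒ (2/711) = +1]
  = -(711/83)    [QR: both ≡ 3 mod 4, sign flips]
  = -(47/83)    [711 ≡ 47 mod 83]
  = (83/47)    [QR: both ≡ 3 mod 4, sign flips]
  = (36/47)    [83 ≡ 36 mod 47]
  = (9/47)    [47 ≡ 7 mod 8 ⇒ (2/47)^2 = +1]
  = (47/9)    [QR: 9 ≡ 1 mod 4, sign kept]
  = (2/9)    [47 ≡ 2 mod 9]
  = (1/9)    [9 ≡ 1 mod 8 ⇒ (2/9) = +1]
  = 1    [(1/9) = 1]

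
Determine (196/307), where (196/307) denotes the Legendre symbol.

Factor out 2: 196 = 2^2·49. Since 307 ≡ 3 (mod 8), (2/307) = -1, and (2/307)^2 = +1. Now have (49/307).
49 ≡ 1 (mod 4), so quadratic reciprocity gives (49/307) = (307/49). Reduce: 307 ≡ 13 (mod 49). Now have (13/49).
13 ≡ 1 (mod 4), so quadratic reciprocity gives (13/49) = (49/13). Reduce: 49 ≡ 10 (mod 13). Now have (10/13).
Factor out 2: 10 = 2·5. Since 13 ≡ 5 (mod 8), (2/13) = -1. Now have -(5/13).
5 ≡ 1 (mod 4), so quadratic reciprocity gives (5/13) = (13/5). Reduce: 13 ≡ 3 (mod 5). Now have -(3/5).
5 ≡ 1 (mod 4), so quadratic reciprocity gives (3/5) = (5/3). Reduce: 5 ≡ 2 (mod 3). Now have -(2/3).
Factor out 2: 2 = 2. Since 3 ≡ 3 (mod 8), (2/3) = -1. Now have (1/3).
(1/3) = 1. Collecting the sign factors: 1.

1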